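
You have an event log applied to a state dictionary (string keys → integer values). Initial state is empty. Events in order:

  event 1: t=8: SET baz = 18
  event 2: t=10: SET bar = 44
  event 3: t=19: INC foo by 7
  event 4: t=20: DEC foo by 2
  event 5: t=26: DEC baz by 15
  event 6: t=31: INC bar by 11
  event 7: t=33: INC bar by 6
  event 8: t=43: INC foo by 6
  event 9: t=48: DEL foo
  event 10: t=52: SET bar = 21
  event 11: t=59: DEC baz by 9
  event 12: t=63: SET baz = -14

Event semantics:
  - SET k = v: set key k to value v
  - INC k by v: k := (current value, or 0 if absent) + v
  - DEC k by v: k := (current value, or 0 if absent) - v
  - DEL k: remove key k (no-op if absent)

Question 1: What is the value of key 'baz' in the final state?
Track key 'baz' through all 12 events:
  event 1 (t=8: SET baz = 18): baz (absent) -> 18
  event 2 (t=10: SET bar = 44): baz unchanged
  event 3 (t=19: INC foo by 7): baz unchanged
  event 4 (t=20: DEC foo by 2): baz unchanged
  event 5 (t=26: DEC baz by 15): baz 18 -> 3
  event 6 (t=31: INC bar by 11): baz unchanged
  event 7 (t=33: INC bar by 6): baz unchanged
  event 8 (t=43: INC foo by 6): baz unchanged
  event 9 (t=48: DEL foo): baz unchanged
  event 10 (t=52: SET bar = 21): baz unchanged
  event 11 (t=59: DEC baz by 9): baz 3 -> -6
  event 12 (t=63: SET baz = -14): baz -6 -> -14
Final: baz = -14

Answer: -14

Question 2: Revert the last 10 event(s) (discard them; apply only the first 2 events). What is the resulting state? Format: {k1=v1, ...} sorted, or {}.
Answer: {bar=44, baz=18}

Derivation:
Keep first 2 events (discard last 10):
  after event 1 (t=8: SET baz = 18): {baz=18}
  after event 2 (t=10: SET bar = 44): {bar=44, baz=18}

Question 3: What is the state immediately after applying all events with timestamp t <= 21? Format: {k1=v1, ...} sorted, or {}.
Apply events with t <= 21 (4 events):
  after event 1 (t=8: SET baz = 18): {baz=18}
  after event 2 (t=10: SET bar = 44): {bar=44, baz=18}
  after event 3 (t=19: INC foo by 7): {bar=44, baz=18, foo=7}
  after event 4 (t=20: DEC foo by 2): {bar=44, baz=18, foo=5}

Answer: {bar=44, baz=18, foo=5}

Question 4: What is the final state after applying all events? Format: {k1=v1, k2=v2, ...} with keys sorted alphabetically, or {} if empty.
Answer: {bar=21, baz=-14}

Derivation:
  after event 1 (t=8: SET baz = 18): {baz=18}
  after event 2 (t=10: SET bar = 44): {bar=44, baz=18}
  after event 3 (t=19: INC foo by 7): {bar=44, baz=18, foo=7}
  after event 4 (t=20: DEC foo by 2): {bar=44, baz=18, foo=5}
  after event 5 (t=26: DEC baz by 15): {bar=44, baz=3, foo=5}
  after event 6 (t=31: INC bar by 11): {bar=55, baz=3, foo=5}
  after event 7 (t=33: INC bar by 6): {bar=61, baz=3, foo=5}
  after event 8 (t=43: INC foo by 6): {bar=61, baz=3, foo=11}
  after event 9 (t=48: DEL foo): {bar=61, baz=3}
  after event 10 (t=52: SET bar = 21): {bar=21, baz=3}
  after event 11 (t=59: DEC baz by 9): {bar=21, baz=-6}
  after event 12 (t=63: SET baz = -14): {bar=21, baz=-14}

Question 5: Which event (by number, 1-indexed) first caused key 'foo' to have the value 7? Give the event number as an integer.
Answer: 3

Derivation:
Looking for first event where foo becomes 7:
  event 3: foo (absent) -> 7  <-- first match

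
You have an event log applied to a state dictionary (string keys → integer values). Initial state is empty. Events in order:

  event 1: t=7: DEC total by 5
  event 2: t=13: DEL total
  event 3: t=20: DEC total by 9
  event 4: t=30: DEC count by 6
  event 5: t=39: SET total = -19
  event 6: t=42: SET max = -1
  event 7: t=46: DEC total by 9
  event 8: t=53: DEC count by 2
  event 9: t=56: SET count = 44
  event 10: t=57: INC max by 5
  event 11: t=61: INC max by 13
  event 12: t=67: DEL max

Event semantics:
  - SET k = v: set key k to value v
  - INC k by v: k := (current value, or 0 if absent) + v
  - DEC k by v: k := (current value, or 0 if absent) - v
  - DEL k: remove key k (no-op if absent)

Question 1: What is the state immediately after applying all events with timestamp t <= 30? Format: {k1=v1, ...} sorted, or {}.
Apply events with t <= 30 (4 events):
  after event 1 (t=7: DEC total by 5): {total=-5}
  after event 2 (t=13: DEL total): {}
  after event 3 (t=20: DEC total by 9): {total=-9}
  after event 4 (t=30: DEC count by 6): {count=-6, total=-9}

Answer: {count=-6, total=-9}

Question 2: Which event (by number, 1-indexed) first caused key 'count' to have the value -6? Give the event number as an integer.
Looking for first event where count becomes -6:
  event 4: count (absent) -> -6  <-- first match

Answer: 4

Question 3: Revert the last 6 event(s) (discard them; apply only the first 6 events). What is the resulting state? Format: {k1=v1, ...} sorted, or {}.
Answer: {count=-6, max=-1, total=-19}

Derivation:
Keep first 6 events (discard last 6):
  after event 1 (t=7: DEC total by 5): {total=-5}
  after event 2 (t=13: DEL total): {}
  after event 3 (t=20: DEC total by 9): {total=-9}
  after event 4 (t=30: DEC count by 6): {count=-6, total=-9}
  after event 5 (t=39: SET total = -19): {count=-6, total=-19}
  after event 6 (t=42: SET max = -1): {count=-6, max=-1, total=-19}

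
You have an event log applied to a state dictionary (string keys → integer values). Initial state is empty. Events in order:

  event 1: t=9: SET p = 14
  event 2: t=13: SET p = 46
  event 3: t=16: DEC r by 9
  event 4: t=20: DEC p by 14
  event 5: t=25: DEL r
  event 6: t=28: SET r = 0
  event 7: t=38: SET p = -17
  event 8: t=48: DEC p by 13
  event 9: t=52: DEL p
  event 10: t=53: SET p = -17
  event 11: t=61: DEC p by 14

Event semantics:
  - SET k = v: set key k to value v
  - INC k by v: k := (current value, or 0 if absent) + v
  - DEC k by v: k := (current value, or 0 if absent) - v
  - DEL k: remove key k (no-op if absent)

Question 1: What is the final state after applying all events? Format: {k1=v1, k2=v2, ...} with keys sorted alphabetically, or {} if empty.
  after event 1 (t=9: SET p = 14): {p=14}
  after event 2 (t=13: SET p = 46): {p=46}
  after event 3 (t=16: DEC r by 9): {p=46, r=-9}
  after event 4 (t=20: DEC p by 14): {p=32, r=-9}
  after event 5 (t=25: DEL r): {p=32}
  after event 6 (t=28: SET r = 0): {p=32, r=0}
  after event 7 (t=38: SET p = -17): {p=-17, r=0}
  after event 8 (t=48: DEC p by 13): {p=-30, r=0}
  after event 9 (t=52: DEL p): {r=0}
  after event 10 (t=53: SET p = -17): {p=-17, r=0}
  after event 11 (t=61: DEC p by 14): {p=-31, r=0}

Answer: {p=-31, r=0}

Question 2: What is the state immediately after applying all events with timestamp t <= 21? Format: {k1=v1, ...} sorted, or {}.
Apply events with t <= 21 (4 events):
  after event 1 (t=9: SET p = 14): {p=14}
  after event 2 (t=13: SET p = 46): {p=46}
  after event 3 (t=16: DEC r by 9): {p=46, r=-9}
  after event 4 (t=20: DEC p by 14): {p=32, r=-9}

Answer: {p=32, r=-9}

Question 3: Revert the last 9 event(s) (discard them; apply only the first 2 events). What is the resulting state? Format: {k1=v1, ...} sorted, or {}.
Keep first 2 events (discard last 9):
  after event 1 (t=9: SET p = 14): {p=14}
  after event 2 (t=13: SET p = 46): {p=46}

Answer: {p=46}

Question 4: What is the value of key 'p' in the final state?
Track key 'p' through all 11 events:
  event 1 (t=9: SET p = 14): p (absent) -> 14
  event 2 (t=13: SET p = 46): p 14 -> 46
  event 3 (t=16: DEC r by 9): p unchanged
  event 4 (t=20: DEC p by 14): p 46 -> 32
  event 5 (t=25: DEL r): p unchanged
  event 6 (t=28: SET r = 0): p unchanged
  event 7 (t=38: SET p = -17): p 32 -> -17
  event 8 (t=48: DEC p by 13): p -17 -> -30
  event 9 (t=52: DEL p): p -30 -> (absent)
  event 10 (t=53: SET p = -17): p (absent) -> -17
  event 11 (t=61: DEC p by 14): p -17 -> -31
Final: p = -31

Answer: -31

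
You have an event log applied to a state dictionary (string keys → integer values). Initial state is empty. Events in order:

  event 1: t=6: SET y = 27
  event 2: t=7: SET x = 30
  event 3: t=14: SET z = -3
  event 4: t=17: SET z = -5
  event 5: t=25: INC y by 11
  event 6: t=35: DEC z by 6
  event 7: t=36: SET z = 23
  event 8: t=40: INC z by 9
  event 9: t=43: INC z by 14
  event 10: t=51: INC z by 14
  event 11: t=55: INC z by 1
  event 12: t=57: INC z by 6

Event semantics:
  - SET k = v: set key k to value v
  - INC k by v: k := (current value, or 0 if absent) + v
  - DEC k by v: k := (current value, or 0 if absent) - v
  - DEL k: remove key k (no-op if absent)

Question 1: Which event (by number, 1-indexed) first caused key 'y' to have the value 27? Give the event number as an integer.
Answer: 1

Derivation:
Looking for first event where y becomes 27:
  event 1: y (absent) -> 27  <-- first match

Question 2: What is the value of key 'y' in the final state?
Track key 'y' through all 12 events:
  event 1 (t=6: SET y = 27): y (absent) -> 27
  event 2 (t=7: SET x = 30): y unchanged
  event 3 (t=14: SET z = -3): y unchanged
  event 4 (t=17: SET z = -5): y unchanged
  event 5 (t=25: INC y by 11): y 27 -> 38
  event 6 (t=35: DEC z by 6): y unchanged
  event 7 (t=36: SET z = 23): y unchanged
  event 8 (t=40: INC z by 9): y unchanged
  event 9 (t=43: INC z by 14): y unchanged
  event 10 (t=51: INC z by 14): y unchanged
  event 11 (t=55: INC z by 1): y unchanged
  event 12 (t=57: INC z by 6): y unchanged
Final: y = 38

Answer: 38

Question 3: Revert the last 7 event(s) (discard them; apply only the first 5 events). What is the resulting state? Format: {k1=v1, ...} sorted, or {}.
Keep first 5 events (discard last 7):
  after event 1 (t=6: SET y = 27): {y=27}
  after event 2 (t=7: SET x = 30): {x=30, y=27}
  after event 3 (t=14: SET z = -3): {x=30, y=27, z=-3}
  after event 4 (t=17: SET z = -5): {x=30, y=27, z=-5}
  after event 5 (t=25: INC y by 11): {x=30, y=38, z=-5}

Answer: {x=30, y=38, z=-5}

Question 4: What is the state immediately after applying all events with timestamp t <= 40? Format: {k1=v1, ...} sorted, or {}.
Answer: {x=30, y=38, z=32}

Derivation:
Apply events with t <= 40 (8 events):
  after event 1 (t=6: SET y = 27): {y=27}
  after event 2 (t=7: SET x = 30): {x=30, y=27}
  after event 3 (t=14: SET z = -3): {x=30, y=27, z=-3}
  after event 4 (t=17: SET z = -5): {x=30, y=27, z=-5}
  after event 5 (t=25: INC y by 11): {x=30, y=38, z=-5}
  after event 6 (t=35: DEC z by 6): {x=30, y=38, z=-11}
  after event 7 (t=36: SET z = 23): {x=30, y=38, z=23}
  after event 8 (t=40: INC z by 9): {x=30, y=38, z=32}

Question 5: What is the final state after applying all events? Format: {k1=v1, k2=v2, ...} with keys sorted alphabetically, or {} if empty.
Answer: {x=30, y=38, z=67}

Derivation:
  after event 1 (t=6: SET y = 27): {y=27}
  after event 2 (t=7: SET x = 30): {x=30, y=27}
  after event 3 (t=14: SET z = -3): {x=30, y=27, z=-3}
  after event 4 (t=17: SET z = -5): {x=30, y=27, z=-5}
  after event 5 (t=25: INC y by 11): {x=30, y=38, z=-5}
  after event 6 (t=35: DEC z by 6): {x=30, y=38, z=-11}
  after event 7 (t=36: SET z = 23): {x=30, y=38, z=23}
  after event 8 (t=40: INC z by 9): {x=30, y=38, z=32}
  after event 9 (t=43: INC z by 14): {x=30, y=38, z=46}
  after event 10 (t=51: INC z by 14): {x=30, y=38, z=60}
  after event 11 (t=55: INC z by 1): {x=30, y=38, z=61}
  after event 12 (t=57: INC z by 6): {x=30, y=38, z=67}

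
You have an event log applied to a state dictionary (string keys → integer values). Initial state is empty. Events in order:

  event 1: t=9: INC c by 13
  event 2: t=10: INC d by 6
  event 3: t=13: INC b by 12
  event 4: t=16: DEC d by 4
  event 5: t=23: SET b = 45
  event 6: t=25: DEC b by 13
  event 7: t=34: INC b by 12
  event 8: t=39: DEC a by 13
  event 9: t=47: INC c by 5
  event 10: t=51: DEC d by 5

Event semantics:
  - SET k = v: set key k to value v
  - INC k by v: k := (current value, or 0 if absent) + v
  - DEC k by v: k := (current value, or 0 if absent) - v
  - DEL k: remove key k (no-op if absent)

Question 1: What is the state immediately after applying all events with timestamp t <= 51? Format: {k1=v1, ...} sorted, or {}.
Answer: {a=-13, b=44, c=18, d=-3}

Derivation:
Apply events with t <= 51 (10 events):
  after event 1 (t=9: INC c by 13): {c=13}
  after event 2 (t=10: INC d by 6): {c=13, d=6}
  after event 3 (t=13: INC b by 12): {b=12, c=13, d=6}
  after event 4 (t=16: DEC d by 4): {b=12, c=13, d=2}
  after event 5 (t=23: SET b = 45): {b=45, c=13, d=2}
  after event 6 (t=25: DEC b by 13): {b=32, c=13, d=2}
  after event 7 (t=34: INC b by 12): {b=44, c=13, d=2}
  after event 8 (t=39: DEC a by 13): {a=-13, b=44, c=13, d=2}
  after event 9 (t=47: INC c by 5): {a=-13, b=44, c=18, d=2}
  after event 10 (t=51: DEC d by 5): {a=-13, b=44, c=18, d=-3}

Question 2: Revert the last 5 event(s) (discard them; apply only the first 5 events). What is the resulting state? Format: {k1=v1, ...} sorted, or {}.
Answer: {b=45, c=13, d=2}

Derivation:
Keep first 5 events (discard last 5):
  after event 1 (t=9: INC c by 13): {c=13}
  after event 2 (t=10: INC d by 6): {c=13, d=6}
  after event 3 (t=13: INC b by 12): {b=12, c=13, d=6}
  after event 4 (t=16: DEC d by 4): {b=12, c=13, d=2}
  after event 5 (t=23: SET b = 45): {b=45, c=13, d=2}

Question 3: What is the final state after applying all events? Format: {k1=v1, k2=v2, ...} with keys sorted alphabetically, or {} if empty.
  after event 1 (t=9: INC c by 13): {c=13}
  after event 2 (t=10: INC d by 6): {c=13, d=6}
  after event 3 (t=13: INC b by 12): {b=12, c=13, d=6}
  after event 4 (t=16: DEC d by 4): {b=12, c=13, d=2}
  after event 5 (t=23: SET b = 45): {b=45, c=13, d=2}
  after event 6 (t=25: DEC b by 13): {b=32, c=13, d=2}
  after event 7 (t=34: INC b by 12): {b=44, c=13, d=2}
  after event 8 (t=39: DEC a by 13): {a=-13, b=44, c=13, d=2}
  after event 9 (t=47: INC c by 5): {a=-13, b=44, c=18, d=2}
  after event 10 (t=51: DEC d by 5): {a=-13, b=44, c=18, d=-3}

Answer: {a=-13, b=44, c=18, d=-3}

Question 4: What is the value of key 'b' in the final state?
Answer: 44

Derivation:
Track key 'b' through all 10 events:
  event 1 (t=9: INC c by 13): b unchanged
  event 2 (t=10: INC d by 6): b unchanged
  event 3 (t=13: INC b by 12): b (absent) -> 12
  event 4 (t=16: DEC d by 4): b unchanged
  event 5 (t=23: SET b = 45): b 12 -> 45
  event 6 (t=25: DEC b by 13): b 45 -> 32
  event 7 (t=34: INC b by 12): b 32 -> 44
  event 8 (t=39: DEC a by 13): b unchanged
  event 9 (t=47: INC c by 5): b unchanged
  event 10 (t=51: DEC d by 5): b unchanged
Final: b = 44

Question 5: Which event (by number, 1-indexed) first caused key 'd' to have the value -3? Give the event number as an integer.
Answer: 10

Derivation:
Looking for first event where d becomes -3:
  event 2: d = 6
  event 3: d = 6
  event 4: d = 2
  event 5: d = 2
  event 6: d = 2
  event 7: d = 2
  event 8: d = 2
  event 9: d = 2
  event 10: d 2 -> -3  <-- first match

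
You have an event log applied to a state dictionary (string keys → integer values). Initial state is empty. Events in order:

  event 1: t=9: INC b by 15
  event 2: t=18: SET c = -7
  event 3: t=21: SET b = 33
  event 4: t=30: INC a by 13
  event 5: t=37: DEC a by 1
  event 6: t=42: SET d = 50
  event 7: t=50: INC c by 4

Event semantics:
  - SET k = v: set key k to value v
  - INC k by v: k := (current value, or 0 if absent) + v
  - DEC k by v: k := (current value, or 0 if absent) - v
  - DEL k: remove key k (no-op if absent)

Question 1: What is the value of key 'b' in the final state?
Track key 'b' through all 7 events:
  event 1 (t=9: INC b by 15): b (absent) -> 15
  event 2 (t=18: SET c = -7): b unchanged
  event 3 (t=21: SET b = 33): b 15 -> 33
  event 4 (t=30: INC a by 13): b unchanged
  event 5 (t=37: DEC a by 1): b unchanged
  event 6 (t=42: SET d = 50): b unchanged
  event 7 (t=50: INC c by 4): b unchanged
Final: b = 33

Answer: 33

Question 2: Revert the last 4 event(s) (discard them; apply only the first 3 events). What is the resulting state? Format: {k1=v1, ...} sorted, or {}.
Answer: {b=33, c=-7}

Derivation:
Keep first 3 events (discard last 4):
  after event 1 (t=9: INC b by 15): {b=15}
  after event 2 (t=18: SET c = -7): {b=15, c=-7}
  after event 3 (t=21: SET b = 33): {b=33, c=-7}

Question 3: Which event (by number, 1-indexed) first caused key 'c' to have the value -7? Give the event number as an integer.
Answer: 2

Derivation:
Looking for first event where c becomes -7:
  event 2: c (absent) -> -7  <-- first match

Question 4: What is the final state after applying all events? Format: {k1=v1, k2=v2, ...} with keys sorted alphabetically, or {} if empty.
  after event 1 (t=9: INC b by 15): {b=15}
  after event 2 (t=18: SET c = -7): {b=15, c=-7}
  after event 3 (t=21: SET b = 33): {b=33, c=-7}
  after event 4 (t=30: INC a by 13): {a=13, b=33, c=-7}
  after event 5 (t=37: DEC a by 1): {a=12, b=33, c=-7}
  after event 6 (t=42: SET d = 50): {a=12, b=33, c=-7, d=50}
  after event 7 (t=50: INC c by 4): {a=12, b=33, c=-3, d=50}

Answer: {a=12, b=33, c=-3, d=50}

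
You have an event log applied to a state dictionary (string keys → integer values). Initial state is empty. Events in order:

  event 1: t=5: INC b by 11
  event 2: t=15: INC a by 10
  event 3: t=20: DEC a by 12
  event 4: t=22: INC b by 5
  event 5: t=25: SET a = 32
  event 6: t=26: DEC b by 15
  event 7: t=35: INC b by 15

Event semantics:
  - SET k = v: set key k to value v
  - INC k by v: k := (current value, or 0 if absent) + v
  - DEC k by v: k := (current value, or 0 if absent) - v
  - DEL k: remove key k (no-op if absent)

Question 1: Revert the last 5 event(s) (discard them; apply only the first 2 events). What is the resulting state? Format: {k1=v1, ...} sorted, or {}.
Answer: {a=10, b=11}

Derivation:
Keep first 2 events (discard last 5):
  after event 1 (t=5: INC b by 11): {b=11}
  after event 2 (t=15: INC a by 10): {a=10, b=11}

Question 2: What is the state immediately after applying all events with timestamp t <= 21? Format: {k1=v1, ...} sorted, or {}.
Answer: {a=-2, b=11}

Derivation:
Apply events with t <= 21 (3 events):
  after event 1 (t=5: INC b by 11): {b=11}
  after event 2 (t=15: INC a by 10): {a=10, b=11}
  after event 3 (t=20: DEC a by 12): {a=-2, b=11}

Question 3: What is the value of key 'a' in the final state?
Answer: 32

Derivation:
Track key 'a' through all 7 events:
  event 1 (t=5: INC b by 11): a unchanged
  event 2 (t=15: INC a by 10): a (absent) -> 10
  event 3 (t=20: DEC a by 12): a 10 -> -2
  event 4 (t=22: INC b by 5): a unchanged
  event 5 (t=25: SET a = 32): a -2 -> 32
  event 6 (t=26: DEC b by 15): a unchanged
  event 7 (t=35: INC b by 15): a unchanged
Final: a = 32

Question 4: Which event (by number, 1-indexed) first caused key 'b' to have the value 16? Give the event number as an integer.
Answer: 4

Derivation:
Looking for first event where b becomes 16:
  event 1: b = 11
  event 2: b = 11
  event 3: b = 11
  event 4: b 11 -> 16  <-- first match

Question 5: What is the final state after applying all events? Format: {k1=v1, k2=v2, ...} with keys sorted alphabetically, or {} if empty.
  after event 1 (t=5: INC b by 11): {b=11}
  after event 2 (t=15: INC a by 10): {a=10, b=11}
  after event 3 (t=20: DEC a by 12): {a=-2, b=11}
  after event 4 (t=22: INC b by 5): {a=-2, b=16}
  after event 5 (t=25: SET a = 32): {a=32, b=16}
  after event 6 (t=26: DEC b by 15): {a=32, b=1}
  after event 7 (t=35: INC b by 15): {a=32, b=16}

Answer: {a=32, b=16}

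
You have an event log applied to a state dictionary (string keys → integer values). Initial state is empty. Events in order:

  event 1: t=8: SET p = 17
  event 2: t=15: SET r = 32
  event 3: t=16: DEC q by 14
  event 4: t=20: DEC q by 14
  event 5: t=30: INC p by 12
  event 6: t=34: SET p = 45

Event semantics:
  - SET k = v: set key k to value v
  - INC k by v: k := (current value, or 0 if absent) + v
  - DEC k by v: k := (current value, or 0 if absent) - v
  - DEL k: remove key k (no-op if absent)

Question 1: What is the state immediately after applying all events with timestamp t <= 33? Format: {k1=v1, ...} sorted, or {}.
Answer: {p=29, q=-28, r=32}

Derivation:
Apply events with t <= 33 (5 events):
  after event 1 (t=8: SET p = 17): {p=17}
  after event 2 (t=15: SET r = 32): {p=17, r=32}
  after event 3 (t=16: DEC q by 14): {p=17, q=-14, r=32}
  after event 4 (t=20: DEC q by 14): {p=17, q=-28, r=32}
  after event 5 (t=30: INC p by 12): {p=29, q=-28, r=32}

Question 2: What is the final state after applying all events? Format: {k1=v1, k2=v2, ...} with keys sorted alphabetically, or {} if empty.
  after event 1 (t=8: SET p = 17): {p=17}
  after event 2 (t=15: SET r = 32): {p=17, r=32}
  after event 3 (t=16: DEC q by 14): {p=17, q=-14, r=32}
  after event 4 (t=20: DEC q by 14): {p=17, q=-28, r=32}
  after event 5 (t=30: INC p by 12): {p=29, q=-28, r=32}
  after event 6 (t=34: SET p = 45): {p=45, q=-28, r=32}

Answer: {p=45, q=-28, r=32}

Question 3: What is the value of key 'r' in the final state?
Answer: 32

Derivation:
Track key 'r' through all 6 events:
  event 1 (t=8: SET p = 17): r unchanged
  event 2 (t=15: SET r = 32): r (absent) -> 32
  event 3 (t=16: DEC q by 14): r unchanged
  event 4 (t=20: DEC q by 14): r unchanged
  event 5 (t=30: INC p by 12): r unchanged
  event 6 (t=34: SET p = 45): r unchanged
Final: r = 32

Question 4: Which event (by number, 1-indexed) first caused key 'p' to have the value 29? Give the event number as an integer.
Answer: 5

Derivation:
Looking for first event where p becomes 29:
  event 1: p = 17
  event 2: p = 17
  event 3: p = 17
  event 4: p = 17
  event 5: p 17 -> 29  <-- first match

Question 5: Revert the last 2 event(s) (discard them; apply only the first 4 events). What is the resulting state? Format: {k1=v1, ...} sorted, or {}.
Keep first 4 events (discard last 2):
  after event 1 (t=8: SET p = 17): {p=17}
  after event 2 (t=15: SET r = 32): {p=17, r=32}
  after event 3 (t=16: DEC q by 14): {p=17, q=-14, r=32}
  after event 4 (t=20: DEC q by 14): {p=17, q=-28, r=32}

Answer: {p=17, q=-28, r=32}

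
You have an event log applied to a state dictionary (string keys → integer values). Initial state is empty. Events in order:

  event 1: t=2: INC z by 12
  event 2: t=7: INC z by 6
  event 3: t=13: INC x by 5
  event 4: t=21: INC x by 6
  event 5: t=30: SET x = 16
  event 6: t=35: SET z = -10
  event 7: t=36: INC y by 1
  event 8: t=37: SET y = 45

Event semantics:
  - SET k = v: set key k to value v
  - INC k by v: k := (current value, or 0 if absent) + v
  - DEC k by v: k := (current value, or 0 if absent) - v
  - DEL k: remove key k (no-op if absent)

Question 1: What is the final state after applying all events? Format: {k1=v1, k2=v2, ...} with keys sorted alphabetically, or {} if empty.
Answer: {x=16, y=45, z=-10}

Derivation:
  after event 1 (t=2: INC z by 12): {z=12}
  after event 2 (t=7: INC z by 6): {z=18}
  after event 3 (t=13: INC x by 5): {x=5, z=18}
  after event 4 (t=21: INC x by 6): {x=11, z=18}
  after event 5 (t=30: SET x = 16): {x=16, z=18}
  after event 6 (t=35: SET z = -10): {x=16, z=-10}
  after event 7 (t=36: INC y by 1): {x=16, y=1, z=-10}
  after event 8 (t=37: SET y = 45): {x=16, y=45, z=-10}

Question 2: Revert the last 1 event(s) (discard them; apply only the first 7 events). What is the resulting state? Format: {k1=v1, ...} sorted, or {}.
Answer: {x=16, y=1, z=-10}

Derivation:
Keep first 7 events (discard last 1):
  after event 1 (t=2: INC z by 12): {z=12}
  after event 2 (t=7: INC z by 6): {z=18}
  after event 3 (t=13: INC x by 5): {x=5, z=18}
  after event 4 (t=21: INC x by 6): {x=11, z=18}
  after event 5 (t=30: SET x = 16): {x=16, z=18}
  after event 6 (t=35: SET z = -10): {x=16, z=-10}
  after event 7 (t=36: INC y by 1): {x=16, y=1, z=-10}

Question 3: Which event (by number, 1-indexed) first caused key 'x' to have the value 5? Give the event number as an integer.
Looking for first event where x becomes 5:
  event 3: x (absent) -> 5  <-- first match

Answer: 3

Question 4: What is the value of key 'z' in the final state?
Track key 'z' through all 8 events:
  event 1 (t=2: INC z by 12): z (absent) -> 12
  event 2 (t=7: INC z by 6): z 12 -> 18
  event 3 (t=13: INC x by 5): z unchanged
  event 4 (t=21: INC x by 6): z unchanged
  event 5 (t=30: SET x = 16): z unchanged
  event 6 (t=35: SET z = -10): z 18 -> -10
  event 7 (t=36: INC y by 1): z unchanged
  event 8 (t=37: SET y = 45): z unchanged
Final: z = -10

Answer: -10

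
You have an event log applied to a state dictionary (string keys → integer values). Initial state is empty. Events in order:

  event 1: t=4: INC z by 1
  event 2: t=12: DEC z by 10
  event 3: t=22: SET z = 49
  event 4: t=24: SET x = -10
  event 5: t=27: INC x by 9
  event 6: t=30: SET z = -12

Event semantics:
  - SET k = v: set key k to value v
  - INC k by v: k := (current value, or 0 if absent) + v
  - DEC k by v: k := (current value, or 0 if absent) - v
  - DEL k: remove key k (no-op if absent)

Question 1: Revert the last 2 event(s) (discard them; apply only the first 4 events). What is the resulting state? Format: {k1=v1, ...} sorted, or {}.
Answer: {x=-10, z=49}

Derivation:
Keep first 4 events (discard last 2):
  after event 1 (t=4: INC z by 1): {z=1}
  after event 2 (t=12: DEC z by 10): {z=-9}
  after event 3 (t=22: SET z = 49): {z=49}
  after event 4 (t=24: SET x = -10): {x=-10, z=49}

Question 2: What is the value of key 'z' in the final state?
Answer: -12

Derivation:
Track key 'z' through all 6 events:
  event 1 (t=4: INC z by 1): z (absent) -> 1
  event 2 (t=12: DEC z by 10): z 1 -> -9
  event 3 (t=22: SET z = 49): z -9 -> 49
  event 4 (t=24: SET x = -10): z unchanged
  event 5 (t=27: INC x by 9): z unchanged
  event 6 (t=30: SET z = -12): z 49 -> -12
Final: z = -12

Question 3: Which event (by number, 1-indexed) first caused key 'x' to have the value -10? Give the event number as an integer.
Looking for first event where x becomes -10:
  event 4: x (absent) -> -10  <-- first match

Answer: 4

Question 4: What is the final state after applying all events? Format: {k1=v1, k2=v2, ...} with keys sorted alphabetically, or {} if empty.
Answer: {x=-1, z=-12}

Derivation:
  after event 1 (t=4: INC z by 1): {z=1}
  after event 2 (t=12: DEC z by 10): {z=-9}
  after event 3 (t=22: SET z = 49): {z=49}
  after event 4 (t=24: SET x = -10): {x=-10, z=49}
  after event 5 (t=27: INC x by 9): {x=-1, z=49}
  after event 6 (t=30: SET z = -12): {x=-1, z=-12}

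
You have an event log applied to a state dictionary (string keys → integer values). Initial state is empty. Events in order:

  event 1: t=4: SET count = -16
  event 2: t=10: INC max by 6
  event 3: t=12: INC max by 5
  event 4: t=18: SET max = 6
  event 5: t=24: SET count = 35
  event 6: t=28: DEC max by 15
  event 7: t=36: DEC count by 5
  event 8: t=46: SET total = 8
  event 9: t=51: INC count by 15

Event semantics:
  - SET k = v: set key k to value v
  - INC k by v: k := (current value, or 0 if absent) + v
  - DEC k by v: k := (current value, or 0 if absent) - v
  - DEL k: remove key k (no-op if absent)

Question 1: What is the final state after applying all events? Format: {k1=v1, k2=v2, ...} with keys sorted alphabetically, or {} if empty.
  after event 1 (t=4: SET count = -16): {count=-16}
  after event 2 (t=10: INC max by 6): {count=-16, max=6}
  after event 3 (t=12: INC max by 5): {count=-16, max=11}
  after event 4 (t=18: SET max = 6): {count=-16, max=6}
  after event 5 (t=24: SET count = 35): {count=35, max=6}
  after event 6 (t=28: DEC max by 15): {count=35, max=-9}
  after event 7 (t=36: DEC count by 5): {count=30, max=-9}
  after event 8 (t=46: SET total = 8): {count=30, max=-9, total=8}
  after event 9 (t=51: INC count by 15): {count=45, max=-9, total=8}

Answer: {count=45, max=-9, total=8}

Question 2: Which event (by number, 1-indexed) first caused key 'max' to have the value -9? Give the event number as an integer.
Looking for first event where max becomes -9:
  event 2: max = 6
  event 3: max = 11
  event 4: max = 6
  event 5: max = 6
  event 6: max 6 -> -9  <-- first match

Answer: 6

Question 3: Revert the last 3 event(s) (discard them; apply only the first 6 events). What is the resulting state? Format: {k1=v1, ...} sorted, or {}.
Keep first 6 events (discard last 3):
  after event 1 (t=4: SET count = -16): {count=-16}
  after event 2 (t=10: INC max by 6): {count=-16, max=6}
  after event 3 (t=12: INC max by 5): {count=-16, max=11}
  after event 4 (t=18: SET max = 6): {count=-16, max=6}
  after event 5 (t=24: SET count = 35): {count=35, max=6}
  after event 6 (t=28: DEC max by 15): {count=35, max=-9}

Answer: {count=35, max=-9}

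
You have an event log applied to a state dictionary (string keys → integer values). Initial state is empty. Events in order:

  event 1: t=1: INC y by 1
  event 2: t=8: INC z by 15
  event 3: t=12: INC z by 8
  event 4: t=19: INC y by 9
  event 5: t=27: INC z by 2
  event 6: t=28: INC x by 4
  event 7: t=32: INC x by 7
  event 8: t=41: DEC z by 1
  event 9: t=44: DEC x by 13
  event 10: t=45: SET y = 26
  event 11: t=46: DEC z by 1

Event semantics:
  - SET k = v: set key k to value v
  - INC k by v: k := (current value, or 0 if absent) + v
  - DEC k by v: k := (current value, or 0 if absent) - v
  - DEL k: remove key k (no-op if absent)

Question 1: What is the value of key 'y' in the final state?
Answer: 26

Derivation:
Track key 'y' through all 11 events:
  event 1 (t=1: INC y by 1): y (absent) -> 1
  event 2 (t=8: INC z by 15): y unchanged
  event 3 (t=12: INC z by 8): y unchanged
  event 4 (t=19: INC y by 9): y 1 -> 10
  event 5 (t=27: INC z by 2): y unchanged
  event 6 (t=28: INC x by 4): y unchanged
  event 7 (t=32: INC x by 7): y unchanged
  event 8 (t=41: DEC z by 1): y unchanged
  event 9 (t=44: DEC x by 13): y unchanged
  event 10 (t=45: SET y = 26): y 10 -> 26
  event 11 (t=46: DEC z by 1): y unchanged
Final: y = 26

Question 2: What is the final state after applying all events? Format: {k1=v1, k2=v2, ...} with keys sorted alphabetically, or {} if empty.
  after event 1 (t=1: INC y by 1): {y=1}
  after event 2 (t=8: INC z by 15): {y=1, z=15}
  after event 3 (t=12: INC z by 8): {y=1, z=23}
  after event 4 (t=19: INC y by 9): {y=10, z=23}
  after event 5 (t=27: INC z by 2): {y=10, z=25}
  after event 6 (t=28: INC x by 4): {x=4, y=10, z=25}
  after event 7 (t=32: INC x by 7): {x=11, y=10, z=25}
  after event 8 (t=41: DEC z by 1): {x=11, y=10, z=24}
  after event 9 (t=44: DEC x by 13): {x=-2, y=10, z=24}
  after event 10 (t=45: SET y = 26): {x=-2, y=26, z=24}
  after event 11 (t=46: DEC z by 1): {x=-2, y=26, z=23}

Answer: {x=-2, y=26, z=23}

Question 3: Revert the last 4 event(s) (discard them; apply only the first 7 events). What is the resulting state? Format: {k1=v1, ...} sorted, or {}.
Keep first 7 events (discard last 4):
  after event 1 (t=1: INC y by 1): {y=1}
  after event 2 (t=8: INC z by 15): {y=1, z=15}
  after event 3 (t=12: INC z by 8): {y=1, z=23}
  after event 4 (t=19: INC y by 9): {y=10, z=23}
  after event 5 (t=27: INC z by 2): {y=10, z=25}
  after event 6 (t=28: INC x by 4): {x=4, y=10, z=25}
  after event 7 (t=32: INC x by 7): {x=11, y=10, z=25}

Answer: {x=11, y=10, z=25}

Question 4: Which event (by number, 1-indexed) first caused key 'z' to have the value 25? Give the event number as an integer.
Answer: 5

Derivation:
Looking for first event where z becomes 25:
  event 2: z = 15
  event 3: z = 23
  event 4: z = 23
  event 5: z 23 -> 25  <-- first match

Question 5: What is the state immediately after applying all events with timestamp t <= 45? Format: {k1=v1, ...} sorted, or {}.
Apply events with t <= 45 (10 events):
  after event 1 (t=1: INC y by 1): {y=1}
  after event 2 (t=8: INC z by 15): {y=1, z=15}
  after event 3 (t=12: INC z by 8): {y=1, z=23}
  after event 4 (t=19: INC y by 9): {y=10, z=23}
  after event 5 (t=27: INC z by 2): {y=10, z=25}
  after event 6 (t=28: INC x by 4): {x=4, y=10, z=25}
  after event 7 (t=32: INC x by 7): {x=11, y=10, z=25}
  after event 8 (t=41: DEC z by 1): {x=11, y=10, z=24}
  after event 9 (t=44: DEC x by 13): {x=-2, y=10, z=24}
  after event 10 (t=45: SET y = 26): {x=-2, y=26, z=24}

Answer: {x=-2, y=26, z=24}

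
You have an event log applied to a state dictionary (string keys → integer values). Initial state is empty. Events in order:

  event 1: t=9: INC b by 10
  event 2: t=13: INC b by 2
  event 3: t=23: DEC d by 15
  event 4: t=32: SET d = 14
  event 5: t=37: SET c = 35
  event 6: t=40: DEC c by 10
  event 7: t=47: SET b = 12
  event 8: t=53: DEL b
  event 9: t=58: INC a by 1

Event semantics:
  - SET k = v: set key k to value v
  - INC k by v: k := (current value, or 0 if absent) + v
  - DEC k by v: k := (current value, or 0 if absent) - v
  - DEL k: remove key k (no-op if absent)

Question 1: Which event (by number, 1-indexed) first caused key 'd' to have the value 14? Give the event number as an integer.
Looking for first event where d becomes 14:
  event 3: d = -15
  event 4: d -15 -> 14  <-- first match

Answer: 4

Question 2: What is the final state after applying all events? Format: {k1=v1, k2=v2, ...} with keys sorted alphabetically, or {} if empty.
  after event 1 (t=9: INC b by 10): {b=10}
  after event 2 (t=13: INC b by 2): {b=12}
  after event 3 (t=23: DEC d by 15): {b=12, d=-15}
  after event 4 (t=32: SET d = 14): {b=12, d=14}
  after event 5 (t=37: SET c = 35): {b=12, c=35, d=14}
  after event 6 (t=40: DEC c by 10): {b=12, c=25, d=14}
  after event 7 (t=47: SET b = 12): {b=12, c=25, d=14}
  after event 8 (t=53: DEL b): {c=25, d=14}
  after event 9 (t=58: INC a by 1): {a=1, c=25, d=14}

Answer: {a=1, c=25, d=14}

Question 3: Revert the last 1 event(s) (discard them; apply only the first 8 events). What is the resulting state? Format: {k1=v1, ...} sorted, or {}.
Answer: {c=25, d=14}

Derivation:
Keep first 8 events (discard last 1):
  after event 1 (t=9: INC b by 10): {b=10}
  after event 2 (t=13: INC b by 2): {b=12}
  after event 3 (t=23: DEC d by 15): {b=12, d=-15}
  after event 4 (t=32: SET d = 14): {b=12, d=14}
  after event 5 (t=37: SET c = 35): {b=12, c=35, d=14}
  after event 6 (t=40: DEC c by 10): {b=12, c=25, d=14}
  after event 7 (t=47: SET b = 12): {b=12, c=25, d=14}
  after event 8 (t=53: DEL b): {c=25, d=14}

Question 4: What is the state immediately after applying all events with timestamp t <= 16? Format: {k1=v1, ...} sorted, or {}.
Apply events with t <= 16 (2 events):
  after event 1 (t=9: INC b by 10): {b=10}
  after event 2 (t=13: INC b by 2): {b=12}

Answer: {b=12}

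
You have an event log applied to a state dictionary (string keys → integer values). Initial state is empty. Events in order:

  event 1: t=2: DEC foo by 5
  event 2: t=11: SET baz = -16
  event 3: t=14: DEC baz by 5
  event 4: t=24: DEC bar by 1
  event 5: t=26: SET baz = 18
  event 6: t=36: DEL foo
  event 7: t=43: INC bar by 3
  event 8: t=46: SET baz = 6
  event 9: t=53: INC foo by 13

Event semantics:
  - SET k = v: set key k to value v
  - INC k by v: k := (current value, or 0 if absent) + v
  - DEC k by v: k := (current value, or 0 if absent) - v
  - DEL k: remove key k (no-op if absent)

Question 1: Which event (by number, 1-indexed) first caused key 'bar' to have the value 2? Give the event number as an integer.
Looking for first event where bar becomes 2:
  event 4: bar = -1
  event 5: bar = -1
  event 6: bar = -1
  event 7: bar -1 -> 2  <-- first match

Answer: 7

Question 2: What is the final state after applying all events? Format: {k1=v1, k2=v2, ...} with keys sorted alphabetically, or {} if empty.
  after event 1 (t=2: DEC foo by 5): {foo=-5}
  after event 2 (t=11: SET baz = -16): {baz=-16, foo=-5}
  after event 3 (t=14: DEC baz by 5): {baz=-21, foo=-5}
  after event 4 (t=24: DEC bar by 1): {bar=-1, baz=-21, foo=-5}
  after event 5 (t=26: SET baz = 18): {bar=-1, baz=18, foo=-5}
  after event 6 (t=36: DEL foo): {bar=-1, baz=18}
  after event 7 (t=43: INC bar by 3): {bar=2, baz=18}
  after event 8 (t=46: SET baz = 6): {bar=2, baz=6}
  after event 9 (t=53: INC foo by 13): {bar=2, baz=6, foo=13}

Answer: {bar=2, baz=6, foo=13}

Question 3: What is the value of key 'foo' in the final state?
Track key 'foo' through all 9 events:
  event 1 (t=2: DEC foo by 5): foo (absent) -> -5
  event 2 (t=11: SET baz = -16): foo unchanged
  event 3 (t=14: DEC baz by 5): foo unchanged
  event 4 (t=24: DEC bar by 1): foo unchanged
  event 5 (t=26: SET baz = 18): foo unchanged
  event 6 (t=36: DEL foo): foo -5 -> (absent)
  event 7 (t=43: INC bar by 3): foo unchanged
  event 8 (t=46: SET baz = 6): foo unchanged
  event 9 (t=53: INC foo by 13): foo (absent) -> 13
Final: foo = 13

Answer: 13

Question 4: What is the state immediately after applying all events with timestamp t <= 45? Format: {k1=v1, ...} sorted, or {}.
Answer: {bar=2, baz=18}

Derivation:
Apply events with t <= 45 (7 events):
  after event 1 (t=2: DEC foo by 5): {foo=-5}
  after event 2 (t=11: SET baz = -16): {baz=-16, foo=-5}
  after event 3 (t=14: DEC baz by 5): {baz=-21, foo=-5}
  after event 4 (t=24: DEC bar by 1): {bar=-1, baz=-21, foo=-5}
  after event 5 (t=26: SET baz = 18): {bar=-1, baz=18, foo=-5}
  after event 6 (t=36: DEL foo): {bar=-1, baz=18}
  after event 7 (t=43: INC bar by 3): {bar=2, baz=18}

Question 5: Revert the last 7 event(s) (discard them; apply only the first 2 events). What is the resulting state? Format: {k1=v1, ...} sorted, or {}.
Answer: {baz=-16, foo=-5}

Derivation:
Keep first 2 events (discard last 7):
  after event 1 (t=2: DEC foo by 5): {foo=-5}
  after event 2 (t=11: SET baz = -16): {baz=-16, foo=-5}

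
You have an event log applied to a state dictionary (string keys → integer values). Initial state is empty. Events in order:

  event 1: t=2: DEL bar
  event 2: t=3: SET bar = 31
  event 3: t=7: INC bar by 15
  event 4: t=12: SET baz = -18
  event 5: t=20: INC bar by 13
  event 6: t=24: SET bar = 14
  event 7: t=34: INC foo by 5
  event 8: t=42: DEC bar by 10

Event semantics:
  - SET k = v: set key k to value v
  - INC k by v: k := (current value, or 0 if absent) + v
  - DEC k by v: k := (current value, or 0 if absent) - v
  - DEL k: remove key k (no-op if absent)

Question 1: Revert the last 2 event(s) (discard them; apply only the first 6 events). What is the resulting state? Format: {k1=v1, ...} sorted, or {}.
Keep first 6 events (discard last 2):
  after event 1 (t=2: DEL bar): {}
  after event 2 (t=3: SET bar = 31): {bar=31}
  after event 3 (t=7: INC bar by 15): {bar=46}
  after event 4 (t=12: SET baz = -18): {bar=46, baz=-18}
  after event 5 (t=20: INC bar by 13): {bar=59, baz=-18}
  after event 6 (t=24: SET bar = 14): {bar=14, baz=-18}

Answer: {bar=14, baz=-18}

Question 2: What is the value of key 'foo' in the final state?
Track key 'foo' through all 8 events:
  event 1 (t=2: DEL bar): foo unchanged
  event 2 (t=3: SET bar = 31): foo unchanged
  event 3 (t=7: INC bar by 15): foo unchanged
  event 4 (t=12: SET baz = -18): foo unchanged
  event 5 (t=20: INC bar by 13): foo unchanged
  event 6 (t=24: SET bar = 14): foo unchanged
  event 7 (t=34: INC foo by 5): foo (absent) -> 5
  event 8 (t=42: DEC bar by 10): foo unchanged
Final: foo = 5

Answer: 5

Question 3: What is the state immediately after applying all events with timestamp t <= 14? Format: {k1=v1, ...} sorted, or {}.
Apply events with t <= 14 (4 events):
  after event 1 (t=2: DEL bar): {}
  after event 2 (t=3: SET bar = 31): {bar=31}
  after event 3 (t=7: INC bar by 15): {bar=46}
  after event 4 (t=12: SET baz = -18): {bar=46, baz=-18}

Answer: {bar=46, baz=-18}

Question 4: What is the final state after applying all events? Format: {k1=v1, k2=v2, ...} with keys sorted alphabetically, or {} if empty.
Answer: {bar=4, baz=-18, foo=5}

Derivation:
  after event 1 (t=2: DEL bar): {}
  after event 2 (t=3: SET bar = 31): {bar=31}
  after event 3 (t=7: INC bar by 15): {bar=46}
  after event 4 (t=12: SET baz = -18): {bar=46, baz=-18}
  after event 5 (t=20: INC bar by 13): {bar=59, baz=-18}
  after event 6 (t=24: SET bar = 14): {bar=14, baz=-18}
  after event 7 (t=34: INC foo by 5): {bar=14, baz=-18, foo=5}
  after event 8 (t=42: DEC bar by 10): {bar=4, baz=-18, foo=5}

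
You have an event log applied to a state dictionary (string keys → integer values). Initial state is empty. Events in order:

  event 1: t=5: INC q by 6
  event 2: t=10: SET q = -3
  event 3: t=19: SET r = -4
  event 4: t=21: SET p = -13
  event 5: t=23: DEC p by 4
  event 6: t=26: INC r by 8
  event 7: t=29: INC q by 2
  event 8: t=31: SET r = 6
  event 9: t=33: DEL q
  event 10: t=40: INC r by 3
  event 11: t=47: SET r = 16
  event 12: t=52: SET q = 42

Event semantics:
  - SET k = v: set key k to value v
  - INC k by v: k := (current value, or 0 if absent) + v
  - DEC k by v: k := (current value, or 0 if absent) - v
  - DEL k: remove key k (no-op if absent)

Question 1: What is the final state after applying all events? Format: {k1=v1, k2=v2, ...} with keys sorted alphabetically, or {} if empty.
  after event 1 (t=5: INC q by 6): {q=6}
  after event 2 (t=10: SET q = -3): {q=-3}
  after event 3 (t=19: SET r = -4): {q=-3, r=-4}
  after event 4 (t=21: SET p = -13): {p=-13, q=-3, r=-4}
  after event 5 (t=23: DEC p by 4): {p=-17, q=-3, r=-4}
  after event 6 (t=26: INC r by 8): {p=-17, q=-3, r=4}
  after event 7 (t=29: INC q by 2): {p=-17, q=-1, r=4}
  after event 8 (t=31: SET r = 6): {p=-17, q=-1, r=6}
  after event 9 (t=33: DEL q): {p=-17, r=6}
  after event 10 (t=40: INC r by 3): {p=-17, r=9}
  after event 11 (t=47: SET r = 16): {p=-17, r=16}
  after event 12 (t=52: SET q = 42): {p=-17, q=42, r=16}

Answer: {p=-17, q=42, r=16}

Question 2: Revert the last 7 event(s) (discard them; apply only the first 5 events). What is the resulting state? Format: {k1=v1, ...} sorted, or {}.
Answer: {p=-17, q=-3, r=-4}

Derivation:
Keep first 5 events (discard last 7):
  after event 1 (t=5: INC q by 6): {q=6}
  after event 2 (t=10: SET q = -3): {q=-3}
  after event 3 (t=19: SET r = -4): {q=-3, r=-4}
  after event 4 (t=21: SET p = -13): {p=-13, q=-3, r=-4}
  after event 5 (t=23: DEC p by 4): {p=-17, q=-3, r=-4}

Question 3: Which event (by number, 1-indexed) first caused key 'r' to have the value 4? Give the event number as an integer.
Looking for first event where r becomes 4:
  event 3: r = -4
  event 4: r = -4
  event 5: r = -4
  event 6: r -4 -> 4  <-- first match

Answer: 6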